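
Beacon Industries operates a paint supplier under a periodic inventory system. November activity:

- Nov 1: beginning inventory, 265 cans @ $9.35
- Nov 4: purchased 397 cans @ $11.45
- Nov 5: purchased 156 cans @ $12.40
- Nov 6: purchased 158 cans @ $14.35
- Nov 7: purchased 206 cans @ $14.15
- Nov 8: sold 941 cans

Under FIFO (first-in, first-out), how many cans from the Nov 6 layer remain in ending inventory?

Nov 8, 941 sold [FIFO — oldest first]: 265 @ $9.35 + 397 @ $11.45 + 156 @ $12.40 + 123 @ $14.35 = $10,722.85
Ending inventory: 35 @ $14.35 + 206 @ $14.15 = $3,417.15

35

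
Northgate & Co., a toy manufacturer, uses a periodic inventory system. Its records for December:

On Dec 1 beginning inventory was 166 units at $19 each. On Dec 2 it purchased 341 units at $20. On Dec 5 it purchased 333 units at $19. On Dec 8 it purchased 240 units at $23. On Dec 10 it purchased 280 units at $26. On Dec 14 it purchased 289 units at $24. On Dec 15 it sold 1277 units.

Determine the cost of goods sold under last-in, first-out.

COGS = $28,763

Dec 15, 1277 sold [LIFO — newest first]: 289 @ $24 + 280 @ $26 + 240 @ $23 + 333 @ $19 + 135 @ $20 = $28,763
Ending inventory: 166 @ $19 + 206 @ $20 = $7,274
Check: goods available $36,037 = COGS $28,763 + ending $7,274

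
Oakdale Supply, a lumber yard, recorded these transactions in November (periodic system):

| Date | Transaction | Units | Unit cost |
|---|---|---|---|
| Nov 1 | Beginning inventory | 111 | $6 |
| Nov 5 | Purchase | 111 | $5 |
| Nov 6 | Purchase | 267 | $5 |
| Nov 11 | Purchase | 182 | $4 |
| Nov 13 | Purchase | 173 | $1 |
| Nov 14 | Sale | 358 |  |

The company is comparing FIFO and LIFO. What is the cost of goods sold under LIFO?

FIFO COGS: 111 @ $6 + 111 @ $5 + 136 @ $5 = $1,901
LIFO COGS: 173 @ $1 + 182 @ $4 + 3 @ $5 = $916

COGS = $916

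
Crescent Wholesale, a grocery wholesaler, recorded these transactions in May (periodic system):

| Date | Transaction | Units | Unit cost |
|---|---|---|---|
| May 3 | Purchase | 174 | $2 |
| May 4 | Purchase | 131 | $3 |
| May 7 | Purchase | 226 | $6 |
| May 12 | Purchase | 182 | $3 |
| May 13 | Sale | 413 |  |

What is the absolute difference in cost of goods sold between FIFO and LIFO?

FIFO COGS: 174 @ $2 + 131 @ $3 + 108 @ $6 = $1,389
LIFO COGS: 182 @ $3 + 226 @ $6 + 5 @ $3 = $1,917
Difference = |$1,389 − $1,917| = $528

$528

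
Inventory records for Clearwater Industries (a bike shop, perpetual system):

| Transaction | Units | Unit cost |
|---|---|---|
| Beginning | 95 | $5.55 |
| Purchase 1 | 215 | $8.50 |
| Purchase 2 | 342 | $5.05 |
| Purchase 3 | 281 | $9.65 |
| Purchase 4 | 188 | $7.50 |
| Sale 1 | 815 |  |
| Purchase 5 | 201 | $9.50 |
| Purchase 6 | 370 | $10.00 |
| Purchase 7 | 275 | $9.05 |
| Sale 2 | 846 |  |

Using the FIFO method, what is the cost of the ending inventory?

Sale 1 (815) [FIFO — oldest first]: 95 @ $5.55 + 215 @ $8.50 + 342 @ $5.05 + 163 @ $9.65 = $5,654.80
Sale 2 (846) [FIFO — oldest first]: 118 @ $9.65 + 188 @ $7.50 + 201 @ $9.50 + 339 @ $10.00 = $7,848.20
Total COGS = $5,654.80 + $7,848.20 = $13,503.00
Ending inventory: 31 @ $10.00 + 275 @ $9.05 = $2,798.75

Ending inventory = $2,798.75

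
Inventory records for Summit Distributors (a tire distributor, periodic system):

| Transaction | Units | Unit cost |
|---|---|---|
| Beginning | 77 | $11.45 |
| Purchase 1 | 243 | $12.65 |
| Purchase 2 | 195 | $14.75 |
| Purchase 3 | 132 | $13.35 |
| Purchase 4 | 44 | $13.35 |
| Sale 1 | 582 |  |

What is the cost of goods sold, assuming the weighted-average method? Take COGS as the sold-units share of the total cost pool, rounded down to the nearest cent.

COGS = $7,733.14

Sale 1, sell 582: 582/691 × $9,181.45 → $7,733.14
Ending inventory (cost pool remaining) = $1,448.31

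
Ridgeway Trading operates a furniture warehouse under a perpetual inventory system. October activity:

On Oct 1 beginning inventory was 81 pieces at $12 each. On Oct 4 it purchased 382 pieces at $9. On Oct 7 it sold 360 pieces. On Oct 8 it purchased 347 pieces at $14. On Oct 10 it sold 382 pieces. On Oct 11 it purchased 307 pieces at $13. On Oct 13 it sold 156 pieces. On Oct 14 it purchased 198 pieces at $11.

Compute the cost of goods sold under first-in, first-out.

COGS = $10,412

Oct 7, 360 sold [FIFO — oldest first]: 81 @ $12 + 279 @ $9 = $3,483
Oct 10, 382 sold [FIFO — oldest first]: 103 @ $9 + 279 @ $14 = $4,833
Oct 13, 156 sold [FIFO — oldest first]: 68 @ $14 + 88 @ $13 = $2,096
Total COGS = $3,483 + $4,833 + $2,096 = $10,412
Ending inventory: 219 @ $13 + 198 @ $11 = $5,025
Check: goods available $15,437 = COGS $10,412 + ending $5,025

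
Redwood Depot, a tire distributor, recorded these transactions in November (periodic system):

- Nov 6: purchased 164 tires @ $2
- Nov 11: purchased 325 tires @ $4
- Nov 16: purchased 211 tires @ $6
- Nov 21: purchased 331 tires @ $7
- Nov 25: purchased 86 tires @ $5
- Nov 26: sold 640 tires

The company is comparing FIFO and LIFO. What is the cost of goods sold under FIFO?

FIFO COGS: 164 @ $2 + 325 @ $4 + 151 @ $6 = $2,534
LIFO COGS: 86 @ $5 + 331 @ $7 + 211 @ $6 + 12 @ $4 = $4,061

COGS = $2,534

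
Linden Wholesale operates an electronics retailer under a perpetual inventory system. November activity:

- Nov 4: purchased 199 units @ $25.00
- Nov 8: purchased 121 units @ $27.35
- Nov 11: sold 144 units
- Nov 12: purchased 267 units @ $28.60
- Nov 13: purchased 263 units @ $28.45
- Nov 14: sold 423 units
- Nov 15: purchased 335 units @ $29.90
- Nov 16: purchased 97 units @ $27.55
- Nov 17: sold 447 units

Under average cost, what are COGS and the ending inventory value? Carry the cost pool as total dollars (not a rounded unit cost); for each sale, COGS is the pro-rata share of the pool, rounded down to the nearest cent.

COGS = $28,379.51; ending inventory = $7,712.24

After Nov 4: 199 on hand, pool $4,975.00 (≈ $25.0000 each)
After Nov 8: 320 on hand, pool $8,284.35 (≈ $25.8886 each)
Nov 11, sell 144: 144/320 × $8,284.35 → $3,727.95
After Nov 12: 443 on hand, pool $12,192.60 (≈ $27.5228 each)
After Nov 13: 706 on hand, pool $19,674.95 (≈ $27.8682 each)
Nov 14, sell 423: 423/706 × $19,674.95 → $11,788.24
After Nov 15: 618 on hand, pool $17,903.21 (≈ $28.9696 each)
After Nov 16: 715 on hand, pool $20,575.56 (≈ $28.7770 each)
Nov 17, sell 447: 447/715 × $20,575.56 → $12,863.32
Total COGS = $3,727.95 + $11,788.24 + $12,863.32 = $28,379.51
Ending inventory (cost pool remaining) = $7,712.24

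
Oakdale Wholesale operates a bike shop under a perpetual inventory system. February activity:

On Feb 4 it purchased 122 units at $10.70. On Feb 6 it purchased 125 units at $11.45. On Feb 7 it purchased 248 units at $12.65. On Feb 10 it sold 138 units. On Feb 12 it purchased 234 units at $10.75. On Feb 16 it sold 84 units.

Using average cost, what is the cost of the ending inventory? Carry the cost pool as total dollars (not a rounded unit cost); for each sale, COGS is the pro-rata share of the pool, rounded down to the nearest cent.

After Feb 4: 122 on hand, pool $1,305.40 (≈ $10.7000 each)
After Feb 6: 247 on hand, pool $2,736.65 (≈ $11.0796 each)
After Feb 7: 495 on hand, pool $5,873.85 (≈ $11.8664 each)
Feb 10, sell 138: 138/495 × $5,873.85 → $1,637.55
After Feb 12: 591 on hand, pool $6,751.80 (≈ $11.4244 each)
Feb 16, sell 84: 84/591 × $6,751.80 → $959.64
Total COGS = $1,637.55 + $959.64 = $2,597.19
Ending inventory (cost pool remaining) = $5,792.16

Ending inventory = $5,792.16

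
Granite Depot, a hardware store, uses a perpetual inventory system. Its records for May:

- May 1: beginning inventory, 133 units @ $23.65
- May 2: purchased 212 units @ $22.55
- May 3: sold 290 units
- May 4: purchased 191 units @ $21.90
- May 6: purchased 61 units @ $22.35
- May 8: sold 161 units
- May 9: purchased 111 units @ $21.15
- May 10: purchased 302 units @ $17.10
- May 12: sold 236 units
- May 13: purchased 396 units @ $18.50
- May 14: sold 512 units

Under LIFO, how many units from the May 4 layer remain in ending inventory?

May 3, 290 sold [LIFO — newest first]: 212 @ $22.55 + 78 @ $23.65 = $6,625.30
May 8, 161 sold [LIFO — newest first]: 61 @ $22.35 + 100 @ $21.90 = $3,553.35
May 12, 236 sold [LIFO — newest first]: 236 @ $17.10 = $4,035.60
May 14, 512 sold [LIFO — newest first]: 396 @ $18.50 + 66 @ $17.10 + 50 @ $21.15 = $9,512.10
Total COGS = $6,625.30 + $3,553.35 + $4,035.60 + $9,512.10 = $23,726.35
Ending inventory: 55 @ $23.65 + 91 @ $21.90 + 61 @ $21.15 = $4,583.80
Check: goods available $28,310.15 = COGS $23,726.35 + ending $4,583.80

91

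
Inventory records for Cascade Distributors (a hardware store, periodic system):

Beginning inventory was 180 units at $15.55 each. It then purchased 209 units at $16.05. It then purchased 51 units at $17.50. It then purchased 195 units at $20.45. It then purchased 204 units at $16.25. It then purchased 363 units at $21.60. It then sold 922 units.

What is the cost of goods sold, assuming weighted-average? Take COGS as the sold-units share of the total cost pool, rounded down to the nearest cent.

Sale 1, sell 922: 922/1202 × $22,189.50 → $17,020.56
Ending inventory (cost pool remaining) = $5,168.94

COGS = $17,020.56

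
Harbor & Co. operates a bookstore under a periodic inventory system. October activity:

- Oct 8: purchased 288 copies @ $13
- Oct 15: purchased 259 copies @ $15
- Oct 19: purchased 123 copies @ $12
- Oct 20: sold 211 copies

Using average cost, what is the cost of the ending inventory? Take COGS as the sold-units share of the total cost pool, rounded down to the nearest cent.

Ending inventory = $6,237.61

Oct 20, sell 211: 211/670 × $9,105.00 → $2,867.39
Ending inventory (cost pool remaining) = $6,237.61
Check: goods available $9,105.00 = COGS $2,867.39 + ending $6,237.61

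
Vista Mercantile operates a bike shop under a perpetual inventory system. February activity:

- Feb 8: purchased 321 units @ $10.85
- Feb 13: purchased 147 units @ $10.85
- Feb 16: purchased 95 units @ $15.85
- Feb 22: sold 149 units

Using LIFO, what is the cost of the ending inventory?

Feb 22, 149 sold [LIFO — newest first]: 95 @ $15.85 + 54 @ $10.85 = $2,091.65
Ending inventory: 321 @ $10.85 + 93 @ $10.85 = $4,491.90

Ending inventory = $4,491.90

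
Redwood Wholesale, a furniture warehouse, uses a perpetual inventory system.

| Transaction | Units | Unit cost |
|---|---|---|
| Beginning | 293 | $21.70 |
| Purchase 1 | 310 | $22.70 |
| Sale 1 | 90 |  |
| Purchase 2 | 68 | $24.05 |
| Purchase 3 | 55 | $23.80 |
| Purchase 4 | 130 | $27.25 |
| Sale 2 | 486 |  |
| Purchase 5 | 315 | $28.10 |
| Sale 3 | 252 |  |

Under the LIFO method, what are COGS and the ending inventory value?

Sale 1 (90) [LIFO — newest first]: 90 @ $22.70 = $2,043.00
Sale 2 (486) [LIFO — newest first]: 130 @ $27.25 + 55 @ $23.80 + 68 @ $24.05 + 220 @ $22.70 + 13 @ $21.70 = $11,763.00
Sale 3 (252) [LIFO — newest first]: 252 @ $28.10 = $7,081.20
Total COGS = $2,043.00 + $11,763.00 + $7,081.20 = $20,887.20
Ending inventory: 280 @ $21.70 + 63 @ $28.10 = $7,846.30

COGS = $20,887.20; ending inventory = $7,846.30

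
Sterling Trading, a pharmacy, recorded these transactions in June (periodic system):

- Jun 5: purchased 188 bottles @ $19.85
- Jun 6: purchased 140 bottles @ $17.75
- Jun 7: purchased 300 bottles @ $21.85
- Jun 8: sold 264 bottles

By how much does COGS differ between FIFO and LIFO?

$687.60

FIFO COGS: 188 @ $19.85 + 76 @ $17.75 = $5,080.80
LIFO COGS: 264 @ $21.85 = $5,768.40
Difference = |$5,080.80 − $5,768.40| = $687.60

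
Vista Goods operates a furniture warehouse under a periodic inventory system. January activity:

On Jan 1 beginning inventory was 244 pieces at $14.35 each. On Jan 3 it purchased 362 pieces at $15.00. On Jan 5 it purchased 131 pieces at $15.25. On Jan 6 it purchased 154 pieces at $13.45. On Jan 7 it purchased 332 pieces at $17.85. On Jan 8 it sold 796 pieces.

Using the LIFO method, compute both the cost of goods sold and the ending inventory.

Jan 8, 796 sold [LIFO — newest first]: 332 @ $17.85 + 154 @ $13.45 + 131 @ $15.25 + 179 @ $15.00 = $12,680.25
Ending inventory: 244 @ $14.35 + 183 @ $15.00 = $6,246.40

COGS = $12,680.25; ending inventory = $6,246.40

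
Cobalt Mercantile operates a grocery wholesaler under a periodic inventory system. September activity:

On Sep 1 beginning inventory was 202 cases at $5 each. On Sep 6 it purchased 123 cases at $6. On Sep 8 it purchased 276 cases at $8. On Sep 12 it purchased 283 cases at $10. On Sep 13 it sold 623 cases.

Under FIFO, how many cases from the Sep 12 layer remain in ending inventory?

Sep 13, 623 sold [FIFO — oldest first]: 202 @ $5 + 123 @ $6 + 276 @ $8 + 22 @ $10 = $4,176
Ending inventory: 261 @ $10 = $2,610
Check: goods available $6,786 = COGS $4,176 + ending $2,610

261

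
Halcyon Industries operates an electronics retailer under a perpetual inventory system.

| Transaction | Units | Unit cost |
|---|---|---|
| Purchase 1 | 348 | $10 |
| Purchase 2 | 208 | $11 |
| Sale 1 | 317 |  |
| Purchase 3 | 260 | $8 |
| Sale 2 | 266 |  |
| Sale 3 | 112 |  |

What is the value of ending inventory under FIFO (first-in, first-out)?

Sale 1 (317) [FIFO — oldest first]: 317 @ $10 = $3,170
Sale 2 (266) [FIFO — oldest first]: 31 @ $10 + 208 @ $11 + 27 @ $8 = $2,814
Sale 3 (112) [FIFO — oldest first]: 112 @ $8 = $896
Total COGS = $3,170 + $2,814 + $896 = $6,880
Ending inventory: 121 @ $8 = $968
Check: goods available $7,848 = COGS $6,880 + ending $968

Ending inventory = $968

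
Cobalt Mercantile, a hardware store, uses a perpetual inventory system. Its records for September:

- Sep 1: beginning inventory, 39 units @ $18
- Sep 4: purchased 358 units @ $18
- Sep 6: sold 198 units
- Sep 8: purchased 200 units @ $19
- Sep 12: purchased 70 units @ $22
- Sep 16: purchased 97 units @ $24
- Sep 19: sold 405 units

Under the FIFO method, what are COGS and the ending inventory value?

COGS = $11,078; ending inventory = $3,736

Sep 6, 198 sold [FIFO — oldest first]: 39 @ $18 + 159 @ $18 = $3,564
Sep 19, 405 sold [FIFO — oldest first]: 199 @ $18 + 200 @ $19 + 6 @ $22 = $7,514
Total COGS = $3,564 + $7,514 = $11,078
Ending inventory: 64 @ $22 + 97 @ $24 = $3,736
Check: goods available $14,814 = COGS $11,078 + ending $3,736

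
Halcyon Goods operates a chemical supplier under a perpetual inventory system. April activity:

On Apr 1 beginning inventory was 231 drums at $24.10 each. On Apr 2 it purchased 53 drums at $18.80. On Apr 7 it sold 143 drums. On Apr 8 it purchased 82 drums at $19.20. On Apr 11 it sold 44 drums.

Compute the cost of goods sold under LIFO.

Apr 7, 143 sold [LIFO — newest first]: 53 @ $18.80 + 90 @ $24.10 = $3,165.40
Apr 11, 44 sold [LIFO — newest first]: 44 @ $19.20 = $844.80
Total COGS = $3,165.40 + $844.80 = $4,010.20
Ending inventory: 141 @ $24.10 + 38 @ $19.20 = $4,127.70
Check: goods available $8,137.90 = COGS $4,010.20 + ending $4,127.70

COGS = $4,010.20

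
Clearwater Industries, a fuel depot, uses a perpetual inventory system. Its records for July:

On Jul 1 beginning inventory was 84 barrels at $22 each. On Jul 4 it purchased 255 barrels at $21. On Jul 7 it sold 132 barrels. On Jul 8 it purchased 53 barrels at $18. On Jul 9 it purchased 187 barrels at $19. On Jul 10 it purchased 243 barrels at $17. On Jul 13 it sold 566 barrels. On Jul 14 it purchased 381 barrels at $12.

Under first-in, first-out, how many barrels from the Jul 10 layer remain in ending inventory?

124

Jul 7, 132 sold [FIFO — oldest first]: 84 @ $22 + 48 @ $21 = $2,856
Jul 13, 566 sold [FIFO — oldest first]: 207 @ $21 + 53 @ $18 + 187 @ $19 + 119 @ $17 = $10,877
Total COGS = $2,856 + $10,877 = $13,733
Ending inventory: 124 @ $17 + 381 @ $12 = $6,680
Check: goods available $20,413 = COGS $13,733 + ending $6,680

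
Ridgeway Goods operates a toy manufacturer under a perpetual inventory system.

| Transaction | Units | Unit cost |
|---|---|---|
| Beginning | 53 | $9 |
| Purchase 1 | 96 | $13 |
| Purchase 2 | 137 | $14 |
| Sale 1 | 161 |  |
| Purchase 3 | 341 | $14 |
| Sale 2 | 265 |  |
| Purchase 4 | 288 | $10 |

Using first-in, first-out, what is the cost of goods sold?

Sale 1 (161) [FIFO — oldest first]: 53 @ $9 + 96 @ $13 + 12 @ $14 = $1,893
Sale 2 (265) [FIFO — oldest first]: 125 @ $14 + 140 @ $14 = $3,710
Total COGS = $1,893 + $3,710 = $5,603
Ending inventory: 201 @ $14 + 288 @ $10 = $5,694

COGS = $5,603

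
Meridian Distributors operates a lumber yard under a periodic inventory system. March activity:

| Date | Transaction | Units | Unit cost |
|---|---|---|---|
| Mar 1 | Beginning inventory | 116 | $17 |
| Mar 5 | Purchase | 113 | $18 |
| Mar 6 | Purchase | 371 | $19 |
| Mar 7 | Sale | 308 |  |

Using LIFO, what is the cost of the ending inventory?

Ending inventory = $5,203

Mar 7, 308 sold [LIFO — newest first]: 308 @ $19 = $5,852
Ending inventory: 116 @ $17 + 113 @ $18 + 63 @ $19 = $5,203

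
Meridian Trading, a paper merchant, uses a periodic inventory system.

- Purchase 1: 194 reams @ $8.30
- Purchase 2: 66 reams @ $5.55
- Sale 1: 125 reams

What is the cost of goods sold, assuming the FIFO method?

Sale 1 (125) [FIFO — oldest first]: 125 @ $8.30 = $1,037.50
Ending inventory: 69 @ $8.30 + 66 @ $5.55 = $939.00
Check: goods available $1,976.50 = COGS $1,037.50 + ending $939.00

COGS = $1,037.50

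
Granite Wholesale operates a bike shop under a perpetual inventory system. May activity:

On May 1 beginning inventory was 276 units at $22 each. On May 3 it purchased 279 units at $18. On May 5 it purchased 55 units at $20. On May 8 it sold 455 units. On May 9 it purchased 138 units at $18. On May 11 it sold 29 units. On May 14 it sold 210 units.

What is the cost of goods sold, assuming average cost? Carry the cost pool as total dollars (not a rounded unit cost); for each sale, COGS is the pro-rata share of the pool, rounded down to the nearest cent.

COGS = $13,649.14

After May 1: 276 on hand, pool $6,072.00 (≈ $22.0000 each)
After May 3: 555 on hand, pool $11,094.00 (≈ $19.9892 each)
After May 5: 610 on hand, pool $12,194.00 (≈ $19.9902 each)
May 8, sell 455: 455/610 × $12,194.00 → $9,095.52
After May 9: 293 on hand, pool $5,582.48 (≈ $19.0528 each)
May 11, sell 29: 29/293 × $5,582.48 → $552.53
May 14, sell 210: 210/264 × $5,029.95 → $4,001.09
Total COGS = $9,095.52 + $552.53 + $4,001.09 = $13,649.14
Ending inventory (cost pool remaining) = $1,028.86
Check: goods available $14,678.00 = COGS $13,649.14 + ending $1,028.86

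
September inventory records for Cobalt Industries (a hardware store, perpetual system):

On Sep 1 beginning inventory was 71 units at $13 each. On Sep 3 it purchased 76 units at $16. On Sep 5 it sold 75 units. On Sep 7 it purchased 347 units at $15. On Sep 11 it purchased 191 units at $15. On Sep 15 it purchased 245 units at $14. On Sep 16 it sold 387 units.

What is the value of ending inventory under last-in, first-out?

Ending inventory = $6,879

Sep 5, 75 sold [LIFO — newest first]: 75 @ $16 = $1,200
Sep 16, 387 sold [LIFO — newest first]: 245 @ $14 + 142 @ $15 = $5,560
Total COGS = $1,200 + $5,560 = $6,760
Ending inventory: 71 @ $13 + 1 @ $16 + 347 @ $15 + 49 @ $15 = $6,879
Check: goods available $13,639 = COGS $6,760 + ending $6,879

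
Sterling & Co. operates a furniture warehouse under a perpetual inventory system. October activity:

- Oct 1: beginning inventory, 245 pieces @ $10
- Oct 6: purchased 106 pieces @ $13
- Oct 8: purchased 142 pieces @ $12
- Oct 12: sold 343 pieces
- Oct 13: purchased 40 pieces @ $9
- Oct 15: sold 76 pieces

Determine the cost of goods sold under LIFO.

Oct 12, 343 sold [LIFO — newest first]: 142 @ $12 + 106 @ $13 + 95 @ $10 = $4,032
Oct 15, 76 sold [LIFO — newest first]: 40 @ $9 + 36 @ $10 = $720
Total COGS = $4,032 + $720 = $4,752
Ending inventory: 114 @ $10 = $1,140

COGS = $4,752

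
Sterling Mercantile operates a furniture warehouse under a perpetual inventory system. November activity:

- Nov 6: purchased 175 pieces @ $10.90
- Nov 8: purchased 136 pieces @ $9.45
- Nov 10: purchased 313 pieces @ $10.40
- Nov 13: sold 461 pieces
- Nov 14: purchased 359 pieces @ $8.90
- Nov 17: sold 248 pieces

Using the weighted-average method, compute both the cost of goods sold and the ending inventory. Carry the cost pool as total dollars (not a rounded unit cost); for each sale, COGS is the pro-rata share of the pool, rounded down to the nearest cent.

After Nov 6: 175 on hand, pool $1,907.50 (≈ $10.9000 each)
After Nov 8: 311 on hand, pool $3,192.70 (≈ $10.2659 each)
After Nov 10: 624 on hand, pool $6,447.90 (≈ $10.3332 each)
Nov 13, sell 461: 461/624 × $6,447.90 → $4,763.59
After Nov 14: 522 on hand, pool $4,879.41 (≈ $9.3475 each)
Nov 17, sell 248: 248/522 × $4,879.41 → $2,318.18
Total COGS = $4,763.59 + $2,318.18 = $7,081.77
Ending inventory (cost pool remaining) = $2,561.23

COGS = $7,081.77; ending inventory = $2,561.23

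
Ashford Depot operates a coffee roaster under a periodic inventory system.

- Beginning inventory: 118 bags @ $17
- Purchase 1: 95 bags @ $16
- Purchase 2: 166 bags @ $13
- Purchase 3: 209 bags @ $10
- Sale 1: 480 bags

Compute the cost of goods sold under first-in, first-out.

COGS = $6,694

Sale 1 (480) [FIFO — oldest first]: 118 @ $17 + 95 @ $16 + 166 @ $13 + 101 @ $10 = $6,694
Ending inventory: 108 @ $10 = $1,080
Check: goods available $7,774 = COGS $6,694 + ending $1,080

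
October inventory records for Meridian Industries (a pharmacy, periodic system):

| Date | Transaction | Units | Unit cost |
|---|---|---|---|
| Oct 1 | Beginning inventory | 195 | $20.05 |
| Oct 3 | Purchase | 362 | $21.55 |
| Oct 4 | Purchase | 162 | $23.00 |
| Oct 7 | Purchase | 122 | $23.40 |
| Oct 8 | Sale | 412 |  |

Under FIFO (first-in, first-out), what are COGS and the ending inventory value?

COGS = $8,586.10; ending inventory = $9,705.55

Oct 8, 412 sold [FIFO — oldest first]: 195 @ $20.05 + 217 @ $21.55 = $8,586.10
Ending inventory: 145 @ $21.55 + 162 @ $23.00 + 122 @ $23.40 = $9,705.55
Check: goods available $18,291.65 = COGS $8,586.10 + ending $9,705.55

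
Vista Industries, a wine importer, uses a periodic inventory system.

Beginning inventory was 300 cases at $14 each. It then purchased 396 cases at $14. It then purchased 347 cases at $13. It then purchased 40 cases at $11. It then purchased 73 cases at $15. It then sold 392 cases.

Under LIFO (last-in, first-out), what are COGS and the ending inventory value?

COGS = $5,162; ending inventory = $10,628

Sale 1 (392) [LIFO — newest first]: 73 @ $15 + 40 @ $11 + 279 @ $13 = $5,162
Ending inventory: 300 @ $14 + 396 @ $14 + 68 @ $13 = $10,628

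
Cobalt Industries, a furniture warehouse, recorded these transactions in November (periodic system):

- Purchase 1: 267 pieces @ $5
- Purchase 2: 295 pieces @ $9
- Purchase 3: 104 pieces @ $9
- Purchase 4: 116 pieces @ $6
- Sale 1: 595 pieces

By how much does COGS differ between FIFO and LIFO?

$400

FIFO COGS: 267 @ $5 + 295 @ $9 + 33 @ $9 = $4,287
LIFO COGS: 116 @ $6 + 104 @ $9 + 295 @ $9 + 80 @ $5 = $4,687
Difference = |$4,287 − $4,687| = $400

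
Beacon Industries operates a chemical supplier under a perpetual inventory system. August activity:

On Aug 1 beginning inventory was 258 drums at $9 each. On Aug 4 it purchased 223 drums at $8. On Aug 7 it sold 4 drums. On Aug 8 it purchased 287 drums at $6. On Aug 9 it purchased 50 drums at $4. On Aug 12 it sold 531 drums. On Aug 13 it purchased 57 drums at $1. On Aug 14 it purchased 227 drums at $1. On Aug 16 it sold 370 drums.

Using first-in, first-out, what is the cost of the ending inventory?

Aug 7, 4 sold [FIFO — oldest first]: 4 @ $9 = $36
Aug 12, 531 sold [FIFO — oldest first]: 254 @ $9 + 223 @ $8 + 54 @ $6 = $4,394
Aug 16, 370 sold [FIFO — oldest first]: 233 @ $6 + 50 @ $4 + 57 @ $1 + 30 @ $1 = $1,685
Total COGS = $36 + $4,394 + $1,685 = $6,115
Ending inventory: 197 @ $1 = $197

Ending inventory = $197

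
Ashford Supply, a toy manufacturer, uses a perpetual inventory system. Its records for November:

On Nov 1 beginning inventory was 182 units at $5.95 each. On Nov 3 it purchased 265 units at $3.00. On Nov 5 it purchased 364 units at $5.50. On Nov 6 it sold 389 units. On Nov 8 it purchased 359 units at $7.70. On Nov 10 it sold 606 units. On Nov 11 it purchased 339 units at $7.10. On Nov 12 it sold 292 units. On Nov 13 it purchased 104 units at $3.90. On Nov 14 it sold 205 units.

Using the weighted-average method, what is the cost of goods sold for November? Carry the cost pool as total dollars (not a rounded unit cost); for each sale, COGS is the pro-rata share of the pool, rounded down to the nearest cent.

COGS = $8,748.48

After Nov 1: 182 on hand, pool $1,082.90 (≈ $5.9500 each)
After Nov 3: 447 on hand, pool $1,877.90 (≈ $4.2011 each)
After Nov 5: 811 on hand, pool $3,879.90 (≈ $4.7841 each)
Nov 6, sell 389: 389/811 × $3,879.90 → $1,861.01
After Nov 8: 781 on hand, pool $4,783.19 (≈ $6.1244 each)
Nov 10, sell 606: 606/781 × $4,783.19 → $3,711.41
After Nov 11: 514 on hand, pool $3,478.68 (≈ $6.7679 each)
Nov 12, sell 292: 292/514 × $3,478.68 → $1,976.21
After Nov 13: 326 on hand, pool $1,908.07 (≈ $5.8530 each)
Nov 14, sell 205: 205/326 × $1,908.07 → $1,199.85
Total COGS = $1,861.01 + $3,711.41 + $1,976.21 + $1,199.85 = $8,748.48
Ending inventory (cost pool remaining) = $708.22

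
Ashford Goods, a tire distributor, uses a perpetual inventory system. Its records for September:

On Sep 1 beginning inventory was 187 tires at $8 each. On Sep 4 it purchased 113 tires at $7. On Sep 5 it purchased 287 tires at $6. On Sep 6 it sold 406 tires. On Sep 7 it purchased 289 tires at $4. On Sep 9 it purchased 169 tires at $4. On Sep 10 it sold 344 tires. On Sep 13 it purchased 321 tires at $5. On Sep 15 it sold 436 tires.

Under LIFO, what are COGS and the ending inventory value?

Sep 6, 406 sold [LIFO — newest first]: 287 @ $6 + 113 @ $7 + 6 @ $8 = $2,561
Sep 10, 344 sold [LIFO — newest first]: 169 @ $4 + 175 @ $4 = $1,376
Sep 15, 436 sold [LIFO — newest first]: 321 @ $5 + 114 @ $4 + 1 @ $8 = $2,069
Total COGS = $2,561 + $1,376 + $2,069 = $6,006
Ending inventory: 180 @ $8 = $1,440

COGS = $6,006; ending inventory = $1,440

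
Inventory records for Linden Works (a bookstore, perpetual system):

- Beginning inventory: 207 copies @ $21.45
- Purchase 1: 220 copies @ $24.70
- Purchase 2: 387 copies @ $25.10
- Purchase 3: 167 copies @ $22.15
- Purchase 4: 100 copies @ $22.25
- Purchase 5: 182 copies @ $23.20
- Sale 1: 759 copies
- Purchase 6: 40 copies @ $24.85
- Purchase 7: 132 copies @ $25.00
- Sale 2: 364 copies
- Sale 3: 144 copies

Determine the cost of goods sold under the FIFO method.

COGS = $29,833.70

Sale 1 (759) [FIFO — oldest first]: 207 @ $21.45 + 220 @ $24.70 + 332 @ $25.10 = $18,207.35
Sale 2 (364) [FIFO — oldest first]: 55 @ $25.10 + 167 @ $22.15 + 100 @ $22.25 + 42 @ $23.20 = $8,278.95
Sale 3 (144) [FIFO — oldest first]: 140 @ $23.20 + 4 @ $24.85 = $3,347.40
Total COGS = $18,207.35 + $8,278.95 + $3,347.40 = $29,833.70
Ending inventory: 36 @ $24.85 + 132 @ $25.00 = $4,194.60
Check: goods available $34,028.30 = COGS $29,833.70 + ending $4,194.60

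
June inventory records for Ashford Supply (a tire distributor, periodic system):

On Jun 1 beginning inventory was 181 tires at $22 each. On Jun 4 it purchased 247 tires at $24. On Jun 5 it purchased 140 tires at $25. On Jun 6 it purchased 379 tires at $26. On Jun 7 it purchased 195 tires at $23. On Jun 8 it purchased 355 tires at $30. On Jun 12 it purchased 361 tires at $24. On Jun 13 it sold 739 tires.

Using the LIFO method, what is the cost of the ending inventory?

Jun 13, 739 sold [LIFO — newest first]: 361 @ $24 + 355 @ $30 + 23 @ $23 = $19,843
Ending inventory: 181 @ $22 + 247 @ $24 + 140 @ $25 + 379 @ $26 + 172 @ $23 = $27,220
Check: goods available $47,063 = COGS $19,843 + ending $27,220

Ending inventory = $27,220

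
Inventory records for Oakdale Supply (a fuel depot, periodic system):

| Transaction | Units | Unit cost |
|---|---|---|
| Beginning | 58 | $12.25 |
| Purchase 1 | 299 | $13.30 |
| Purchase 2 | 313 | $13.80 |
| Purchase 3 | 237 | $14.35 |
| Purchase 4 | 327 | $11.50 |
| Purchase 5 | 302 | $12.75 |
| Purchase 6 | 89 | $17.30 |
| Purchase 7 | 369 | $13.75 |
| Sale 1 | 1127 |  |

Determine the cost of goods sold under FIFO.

Sale 1 (1127) [FIFO — oldest first]: 58 @ $12.25 + 299 @ $13.30 + 313 @ $13.80 + 237 @ $14.35 + 220 @ $11.50 = $14,937.55
Ending inventory: 107 @ $11.50 + 302 @ $12.75 + 89 @ $17.30 + 369 @ $13.75 = $11,694.45

COGS = $14,937.55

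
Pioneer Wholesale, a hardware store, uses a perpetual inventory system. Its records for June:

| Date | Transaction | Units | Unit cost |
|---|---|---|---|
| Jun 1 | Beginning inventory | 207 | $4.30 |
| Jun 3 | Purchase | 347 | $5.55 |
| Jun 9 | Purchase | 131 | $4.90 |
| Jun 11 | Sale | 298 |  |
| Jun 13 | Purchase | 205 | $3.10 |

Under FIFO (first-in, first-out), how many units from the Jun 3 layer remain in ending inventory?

Jun 11, 298 sold [FIFO — oldest first]: 207 @ $4.30 + 91 @ $5.55 = $1,395.15
Ending inventory: 256 @ $5.55 + 131 @ $4.90 + 205 @ $3.10 = $2,698.20

256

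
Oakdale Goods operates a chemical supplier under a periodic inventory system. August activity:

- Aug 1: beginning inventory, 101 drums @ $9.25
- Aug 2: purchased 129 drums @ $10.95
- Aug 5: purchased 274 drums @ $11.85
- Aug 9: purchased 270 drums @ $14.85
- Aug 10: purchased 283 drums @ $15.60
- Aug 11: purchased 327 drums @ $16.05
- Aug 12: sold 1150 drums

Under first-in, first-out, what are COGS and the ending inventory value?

Aug 12, 1150 sold [FIFO — oldest first]: 101 @ $9.25 + 129 @ $10.95 + 274 @ $11.85 + 270 @ $14.85 + 283 @ $15.60 + 93 @ $16.05 = $15,510.65
Ending inventory: 234 @ $16.05 = $3,755.70

COGS = $15,510.65; ending inventory = $3,755.70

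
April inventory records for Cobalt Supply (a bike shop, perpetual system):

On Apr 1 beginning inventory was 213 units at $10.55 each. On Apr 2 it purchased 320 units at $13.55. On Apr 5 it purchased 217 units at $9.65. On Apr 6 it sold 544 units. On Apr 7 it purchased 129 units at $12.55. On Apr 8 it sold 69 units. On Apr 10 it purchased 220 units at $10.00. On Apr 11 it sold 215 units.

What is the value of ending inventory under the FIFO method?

Apr 6, 544 sold [FIFO — oldest first]: 213 @ $10.55 + 320 @ $13.55 + 11 @ $9.65 = $6,689.30
Apr 8, 69 sold [FIFO — oldest first]: 69 @ $9.65 = $665.85
Apr 11, 215 sold [FIFO — oldest first]: 137 @ $9.65 + 78 @ $12.55 = $2,300.95
Total COGS = $6,689.30 + $665.85 + $2,300.95 = $9,656.10
Ending inventory: 51 @ $12.55 + 220 @ $10.00 = $2,840.05

Ending inventory = $2,840.05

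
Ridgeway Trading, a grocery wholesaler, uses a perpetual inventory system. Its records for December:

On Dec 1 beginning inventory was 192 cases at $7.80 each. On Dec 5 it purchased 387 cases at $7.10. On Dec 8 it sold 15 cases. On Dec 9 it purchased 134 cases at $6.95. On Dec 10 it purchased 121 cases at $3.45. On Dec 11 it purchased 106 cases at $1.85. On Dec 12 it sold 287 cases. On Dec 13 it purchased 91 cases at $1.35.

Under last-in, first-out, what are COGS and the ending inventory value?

COGS = $1,137.05; ending inventory = $4,775.95

Dec 8, 15 sold [LIFO — newest first]: 15 @ $7.10 = $106.50
Dec 12, 287 sold [LIFO — newest first]: 106 @ $1.85 + 121 @ $3.45 + 60 @ $6.95 = $1,030.55
Total COGS = $106.50 + $1,030.55 = $1,137.05
Ending inventory: 192 @ $7.80 + 372 @ $7.10 + 74 @ $6.95 + 91 @ $1.35 = $4,775.95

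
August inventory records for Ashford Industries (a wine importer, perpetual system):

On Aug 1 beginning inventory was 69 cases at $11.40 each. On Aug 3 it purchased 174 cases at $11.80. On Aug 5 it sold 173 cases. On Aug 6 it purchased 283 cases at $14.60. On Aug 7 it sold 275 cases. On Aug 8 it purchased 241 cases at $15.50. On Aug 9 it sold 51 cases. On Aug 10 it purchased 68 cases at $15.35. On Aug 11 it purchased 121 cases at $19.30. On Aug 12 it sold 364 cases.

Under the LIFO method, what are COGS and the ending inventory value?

Aug 5, 173 sold [LIFO — newest first]: 173 @ $11.80 = $2,041.40
Aug 7, 275 sold [LIFO — newest first]: 275 @ $14.60 = $4,015.00
Aug 9, 51 sold [LIFO — newest first]: 51 @ $15.50 = $790.50
Aug 12, 364 sold [LIFO — newest first]: 121 @ $19.30 + 68 @ $15.35 + 175 @ $15.50 = $6,091.60
Total COGS = $2,041.40 + $4,015.00 + $790.50 + $6,091.60 = $12,938.50
Ending inventory: 69 @ $11.40 + 1 @ $11.80 + 8 @ $14.60 + 15 @ $15.50 = $1,147.70
Check: goods available $14,086.20 = COGS $12,938.50 + ending $1,147.70

COGS = $12,938.50; ending inventory = $1,147.70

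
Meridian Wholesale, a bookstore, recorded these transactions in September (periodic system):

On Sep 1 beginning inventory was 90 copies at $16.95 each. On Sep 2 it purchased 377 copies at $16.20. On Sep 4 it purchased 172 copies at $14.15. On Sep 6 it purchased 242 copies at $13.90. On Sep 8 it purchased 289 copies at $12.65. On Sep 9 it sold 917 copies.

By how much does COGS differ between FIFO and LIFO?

FIFO COGS: 90 @ $16.95 + 377 @ $16.20 + 172 @ $14.15 + 242 @ $13.90 + 36 @ $12.65 = $13,885.90
LIFO COGS: 289 @ $12.65 + 242 @ $13.90 + 172 @ $14.15 + 214 @ $16.20 = $12,920.25
Difference = |$13,885.90 − $12,920.25| = $965.65

$965.65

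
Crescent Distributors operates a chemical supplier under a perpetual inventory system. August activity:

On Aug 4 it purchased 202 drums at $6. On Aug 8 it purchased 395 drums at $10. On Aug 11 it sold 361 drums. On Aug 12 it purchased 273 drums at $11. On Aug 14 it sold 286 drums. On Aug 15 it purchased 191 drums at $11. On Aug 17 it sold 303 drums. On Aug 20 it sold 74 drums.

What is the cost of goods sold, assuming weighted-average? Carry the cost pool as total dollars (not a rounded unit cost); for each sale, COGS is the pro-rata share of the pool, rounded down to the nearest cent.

After Aug 4: 202 on hand, pool $1,212.00 (≈ $6.0000 each)
After Aug 8: 597 on hand, pool $5,162.00 (≈ $8.6466 each)
Aug 11, sell 361: 361/597 × $5,162.00 → $3,121.41
After Aug 12: 509 on hand, pool $5,043.59 (≈ $9.9088 each)
Aug 14, sell 286: 286/509 × $5,043.59 → $2,833.92
After Aug 15: 414 on hand, pool $4,310.67 (≈ $10.4122 each)
Aug 17, sell 303: 303/414 × $4,310.67 → $3,154.91
Aug 20, sell 74: 74/111 × $1,155.76 → $770.50
Total COGS = $3,121.41 + $2,833.92 + $3,154.91 + $770.50 = $9,880.74
Ending inventory (cost pool remaining) = $385.26
Check: goods available $10,266.00 = COGS $9,880.74 + ending $385.26

COGS = $9,880.74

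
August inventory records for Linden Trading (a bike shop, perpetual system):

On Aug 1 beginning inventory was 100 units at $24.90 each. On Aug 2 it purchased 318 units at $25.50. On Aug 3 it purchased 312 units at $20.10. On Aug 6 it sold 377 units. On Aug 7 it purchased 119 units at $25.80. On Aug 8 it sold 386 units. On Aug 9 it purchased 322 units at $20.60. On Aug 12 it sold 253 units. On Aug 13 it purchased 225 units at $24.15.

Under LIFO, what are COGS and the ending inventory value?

COGS = $23,010.80; ending inventory = $8,996.55

Aug 6, 377 sold [LIFO — newest first]: 312 @ $20.10 + 65 @ $25.50 = $7,928.70
Aug 8, 386 sold [LIFO — newest first]: 119 @ $25.80 + 253 @ $25.50 + 14 @ $24.90 = $9,870.30
Aug 12, 253 sold [LIFO — newest first]: 253 @ $20.60 = $5,211.80
Total COGS = $7,928.70 + $9,870.30 + $5,211.80 = $23,010.80
Ending inventory: 86 @ $24.90 + 69 @ $20.60 + 225 @ $24.15 = $8,996.55
Check: goods available $32,007.35 = COGS $23,010.80 + ending $8,996.55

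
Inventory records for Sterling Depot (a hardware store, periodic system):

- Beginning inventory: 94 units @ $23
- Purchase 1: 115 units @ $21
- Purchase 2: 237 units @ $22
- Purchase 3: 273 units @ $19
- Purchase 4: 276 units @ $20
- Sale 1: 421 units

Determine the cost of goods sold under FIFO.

Sale 1 (421) [FIFO — oldest first]: 94 @ $23 + 115 @ $21 + 212 @ $22 = $9,241
Ending inventory: 25 @ $22 + 273 @ $19 + 276 @ $20 = $11,257
Check: goods available $20,498 = COGS $9,241 + ending $11,257

COGS = $9,241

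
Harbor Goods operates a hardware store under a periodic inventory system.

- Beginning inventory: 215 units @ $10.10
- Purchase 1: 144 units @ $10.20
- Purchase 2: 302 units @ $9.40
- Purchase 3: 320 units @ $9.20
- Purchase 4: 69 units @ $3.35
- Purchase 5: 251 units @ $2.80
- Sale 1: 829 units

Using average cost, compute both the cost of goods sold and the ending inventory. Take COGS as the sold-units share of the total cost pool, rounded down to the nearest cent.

Sale 1, sell 829: 829/1301 × $10,357.05 → $6,599.53
Ending inventory (cost pool remaining) = $3,757.52
Check: goods available $10,357.05 = COGS $6,599.53 + ending $3,757.52

COGS = $6,599.53; ending inventory = $3,757.52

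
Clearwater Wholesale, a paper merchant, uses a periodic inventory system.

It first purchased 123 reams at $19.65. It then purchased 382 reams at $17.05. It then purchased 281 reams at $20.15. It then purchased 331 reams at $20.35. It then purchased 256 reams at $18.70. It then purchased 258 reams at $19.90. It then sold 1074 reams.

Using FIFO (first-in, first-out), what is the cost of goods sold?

COGS = $20,453.00

Sale 1 (1074) [FIFO — oldest first]: 123 @ $19.65 + 382 @ $17.05 + 281 @ $20.15 + 288 @ $20.35 = $20,453.00
Ending inventory: 43 @ $20.35 + 256 @ $18.70 + 258 @ $19.90 = $10,796.45
Check: goods available $31,249.45 = COGS $20,453.00 + ending $10,796.45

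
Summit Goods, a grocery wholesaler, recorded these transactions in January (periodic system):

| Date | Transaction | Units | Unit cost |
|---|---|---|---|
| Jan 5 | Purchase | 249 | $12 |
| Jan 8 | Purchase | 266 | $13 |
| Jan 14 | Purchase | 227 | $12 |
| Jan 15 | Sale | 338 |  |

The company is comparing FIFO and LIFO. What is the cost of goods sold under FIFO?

COGS = $4,145

FIFO COGS: 249 @ $12 + 89 @ $13 = $4,145
LIFO COGS: 227 @ $12 + 111 @ $13 = $4,167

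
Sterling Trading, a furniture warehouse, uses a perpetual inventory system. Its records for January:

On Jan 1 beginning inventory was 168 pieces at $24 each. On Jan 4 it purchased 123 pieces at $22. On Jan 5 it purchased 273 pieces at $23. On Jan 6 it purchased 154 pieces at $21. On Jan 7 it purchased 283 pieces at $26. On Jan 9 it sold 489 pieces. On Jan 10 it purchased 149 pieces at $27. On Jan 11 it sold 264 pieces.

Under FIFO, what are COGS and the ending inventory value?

COGS = $17,161; ending inventory = $10,471

Jan 9, 489 sold [FIFO — oldest first]: 168 @ $24 + 123 @ $22 + 198 @ $23 = $11,292
Jan 11, 264 sold [FIFO — oldest first]: 75 @ $23 + 154 @ $21 + 35 @ $26 = $5,869
Total COGS = $11,292 + $5,869 = $17,161
Ending inventory: 248 @ $26 + 149 @ $27 = $10,471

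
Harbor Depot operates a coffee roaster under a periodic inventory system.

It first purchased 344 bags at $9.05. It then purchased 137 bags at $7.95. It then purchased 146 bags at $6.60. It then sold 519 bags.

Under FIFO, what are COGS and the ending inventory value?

COGS = $4,453.15; ending inventory = $712.80

Sale 1 (519) [FIFO — oldest first]: 344 @ $9.05 + 137 @ $7.95 + 38 @ $6.60 = $4,453.15
Ending inventory: 108 @ $6.60 = $712.80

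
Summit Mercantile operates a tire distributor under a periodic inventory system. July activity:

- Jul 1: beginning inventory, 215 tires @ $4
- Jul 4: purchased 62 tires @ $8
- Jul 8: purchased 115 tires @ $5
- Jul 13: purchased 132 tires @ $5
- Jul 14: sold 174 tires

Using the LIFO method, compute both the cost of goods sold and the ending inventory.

COGS = $870; ending inventory = $1,721

Jul 14, 174 sold [LIFO — newest first]: 132 @ $5 + 42 @ $5 = $870
Ending inventory: 215 @ $4 + 62 @ $8 + 73 @ $5 = $1,721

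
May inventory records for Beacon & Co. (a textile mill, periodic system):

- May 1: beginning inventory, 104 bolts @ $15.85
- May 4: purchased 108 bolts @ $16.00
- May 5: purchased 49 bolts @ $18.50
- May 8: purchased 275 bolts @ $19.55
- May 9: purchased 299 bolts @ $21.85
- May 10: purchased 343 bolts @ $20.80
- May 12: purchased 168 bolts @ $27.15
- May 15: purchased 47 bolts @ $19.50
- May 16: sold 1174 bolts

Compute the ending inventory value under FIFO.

Ending inventory = $5,560.90

May 16, 1174 sold [FIFO — oldest first]: 104 @ $15.85 + 108 @ $16.00 + 49 @ $18.50 + 275 @ $19.55 + 299 @ $21.85 + 339 @ $20.80 = $23,243.50
Ending inventory: 4 @ $20.80 + 168 @ $27.15 + 47 @ $19.50 = $5,560.90
Check: goods available $28,804.40 = COGS $23,243.50 + ending $5,560.90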